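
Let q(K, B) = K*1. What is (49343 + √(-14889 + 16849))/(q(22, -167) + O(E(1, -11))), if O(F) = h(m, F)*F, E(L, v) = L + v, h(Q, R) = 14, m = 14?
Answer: -49343/118 - 7*√10/59 ≈ -418.54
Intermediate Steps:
q(K, B) = K
O(F) = 14*F
(49343 + √(-14889 + 16849))/(q(22, -167) + O(E(1, -11))) = (49343 + √(-14889 + 16849))/(22 + 14*(1 - 11)) = (49343 + √1960)/(22 + 14*(-10)) = (49343 + 14*√10)/(22 - 140) = (49343 + 14*√10)/(-118) = (49343 + 14*√10)*(-1/118) = -49343/118 - 7*√10/59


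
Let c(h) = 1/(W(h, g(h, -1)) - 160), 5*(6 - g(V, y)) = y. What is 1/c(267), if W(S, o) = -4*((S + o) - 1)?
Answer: -6244/5 ≈ -1248.8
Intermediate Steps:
g(V, y) = 6 - y/5
W(S, o) = 4 - 4*S - 4*o (W(S, o) = -4*(-1 + S + o) = 4 - 4*S - 4*o)
c(h) = 1/(-904/5 - 4*h) (c(h) = 1/((4 - 4*h - 4*(6 - ⅕*(-1))) - 160) = 1/((4 - 4*h - 4*(6 + ⅕)) - 160) = 1/((4 - 4*h - 4*31/5) - 160) = 1/((4 - 4*h - 124/5) - 160) = 1/((-104/5 - 4*h) - 160) = 1/(-904/5 - 4*h))
1/c(267) = 1/(-5/(904 + 20*267)) = 1/(-5/(904 + 5340)) = 1/(-5/6244) = -6244/5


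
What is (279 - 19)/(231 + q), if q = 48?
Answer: 260/279 ≈ 0.93190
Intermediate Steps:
(279 - 19)/(231 + q) = (279 - 19)/(231 + 48) = 260/279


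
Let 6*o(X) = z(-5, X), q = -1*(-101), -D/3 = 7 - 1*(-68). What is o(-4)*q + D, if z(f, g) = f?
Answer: -1855/6 ≈ -309.17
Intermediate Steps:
D = -225 (D = -3*(7 - 1*(-68)) = -3*(7 + 68) = -3*75 = -225)
q = 101
o(X) = -⅚ (o(X) = (⅙)*(-5) = -⅚)
o(-4)*q + D = -⅚*101 - 225 = -505/6 - 225 = -1855/6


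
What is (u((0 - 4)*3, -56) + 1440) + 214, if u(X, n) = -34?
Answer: 1620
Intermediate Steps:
(u((0 - 4)*3, -56) + 1440) + 214 = (-34 + 1440) + 214 = 1406 + 214 = 1620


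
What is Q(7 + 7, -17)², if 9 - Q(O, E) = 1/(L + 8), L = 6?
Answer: 15625/196 ≈ 79.719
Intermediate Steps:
Q(O, E) = 125/14 (Q(O, E) = 9 - 1/(6 + 8) = 9 - 1/14 = 125/14)
Q(7 + 7, -17)² = (125/14)² = 15625/196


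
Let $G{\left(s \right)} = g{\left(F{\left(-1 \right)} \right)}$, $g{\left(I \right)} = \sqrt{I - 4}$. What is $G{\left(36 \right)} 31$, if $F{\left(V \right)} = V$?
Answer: $31 i \sqrt{5} \approx 69.318 i$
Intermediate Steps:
$g{\left(I \right)} = \sqrt{-4 + I}$
$G{\left(s \right)} = i \sqrt{5}$ ($G{\left(s \right)} = \sqrt{-4 - 1} = \sqrt{-5} = i \sqrt{5}$)
$G{\left(36 \right)} 31 = i \sqrt{5} \cdot 31 = 31 i \sqrt{5}$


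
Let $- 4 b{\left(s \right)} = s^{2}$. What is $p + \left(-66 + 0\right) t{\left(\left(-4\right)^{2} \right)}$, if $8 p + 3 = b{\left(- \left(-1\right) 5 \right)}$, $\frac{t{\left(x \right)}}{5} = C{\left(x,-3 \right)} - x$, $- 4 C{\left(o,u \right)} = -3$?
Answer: $\frac{161003}{32} \approx 5031.3$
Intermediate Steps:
$C{\left(o,u \right)} = \frac{3}{4}$ ($C{\left(o,u \right)} = \left(- \frac{1}{4}\right) \left(-3\right) = \frac{3}{4}$)
$t{\left(x \right)} = \frac{15}{4} - 5 x$ ($t{\left(x \right)} = 5 \left(\frac{3}{4} - x\right) = \frac{15}{4} - 5 x$)
$b{\left(s \right)} = - \frac{s^{2}}{4}$
$p = - \frac{37}{32}$ ($p = - \frac{3}{8} + \frac{\left(- \frac{1}{4}\right) \left(- \left(-1\right) 5\right)^{2}}{8} = - \frac{3}{8} + \frac{\left(- \frac{1}{4}\right) \left(\left(-1\right) \left(-5\right)\right)^{2}}{8} = - \frac{3}{8} + \frac{\left(- \frac{1}{4}\right) 5^{2}}{8} = - \frac{3}{8} + \frac{\left(- \frac{1}{4}\right) 25}{8} = - \frac{3}{8} + \frac{1}{8} \left(- \frac{25}{4}\right) = - \frac{3}{8} - \frac{25}{32} = - \frac{37}{32} \approx -1.1563$)
$p + \left(-66 + 0\right) t{\left(\left(-4\right)^{2} \right)} = - \frac{37}{32} + \left(-66 + 0\right) \left(\frac{15}{4} - 5 \left(-4\right)^{2}\right) = - \frac{37}{32} - 66 \left(\frac{15}{4} - 80\right) = - \frac{37}{32} - - \frac{10065}{2} = - \frac{37}{32} + \frac{10065}{2} = \frac{161003}{32}$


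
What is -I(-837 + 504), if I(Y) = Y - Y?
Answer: 0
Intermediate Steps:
I(Y) = 0
-I(-837 + 504) = -1*0 = 0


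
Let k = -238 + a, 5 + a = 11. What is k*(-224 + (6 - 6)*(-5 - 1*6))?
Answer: 51968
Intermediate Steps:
a = 6 (a = -5 + 11 = 6)
k = -232 (k = -238 + 6 = -232)
k*(-224 + (6 - 6)*(-5 - 1*6)) = -232*(-224 + (6 - 6)*(-5 - 1*6)) = -232*(-224 + 0*(-5 - 6)) = -232*(-224 + 0*(-11)) = -232*(-224 + 0) = -232*(-224) = 51968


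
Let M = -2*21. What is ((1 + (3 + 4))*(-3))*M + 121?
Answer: 1129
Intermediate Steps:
M = -42
((1 + (3 + 4))*(-3))*M + 121 = ((1 + (3 + 4))*(-3))*(-42) + 121 = ((1 + 7)*(-3))*(-42) + 121 = (8*(-3))*(-42) + 121 = -24*(-42) + 121 = 1008 + 121 = 1129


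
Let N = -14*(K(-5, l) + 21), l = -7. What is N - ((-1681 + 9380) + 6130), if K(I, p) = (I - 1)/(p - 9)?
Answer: -56513/4 ≈ -14128.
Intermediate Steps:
K(I, p) = (-1 + I)/(-9 + p)
N = -1197/4 (N = -14*((-1 - 5)/(-9 - 7) + 21) = -14*(-6/(-16) + 21) = -14*(-1/16*(-6) + 21) = -14*(3/8 + 21) = -14*171/8 = -1197/4 ≈ -299.25)
N - ((-1681 + 9380) + 6130) = -1197/4 - ((-1681 + 9380) + 6130) = -1197/4 - (7699 + 6130) = -1197/4 - 1*13829 = -1197/4 - 13829 = -56513/4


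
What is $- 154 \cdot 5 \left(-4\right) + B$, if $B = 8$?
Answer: $3088$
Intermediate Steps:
$- 154 \cdot 5 \left(-4\right) + B = - 154 \cdot 5 \left(-4\right) + 8 = \left(-154\right) \left(-20\right) + 8 = 3080 + 8 = 3088$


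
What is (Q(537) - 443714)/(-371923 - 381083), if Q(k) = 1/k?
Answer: 238274417/404364222 ≈ 0.58926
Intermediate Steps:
(Q(537) - 443714)/(-371923 - 381083) = (1/537 - 443714)/(-371923 - 381083) = (1/537 - 443714)/(-753006) = -238274417/537*(-1/753006) = 238274417/404364222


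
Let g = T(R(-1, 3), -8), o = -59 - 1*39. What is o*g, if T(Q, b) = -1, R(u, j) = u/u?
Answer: 98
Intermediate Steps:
R(u, j) = 1
o = -98 (o = -59 - 39 = -98)
g = -1
o*g = -98*(-1) = 98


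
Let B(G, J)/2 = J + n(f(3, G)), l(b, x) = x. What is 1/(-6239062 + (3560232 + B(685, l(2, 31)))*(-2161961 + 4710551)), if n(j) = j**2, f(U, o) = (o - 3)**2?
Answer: 1/1102734704395286078 ≈ 9.0684e-19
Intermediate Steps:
f(U, o) = (-3 + o)**2
B(G, J) = 2*J + 2*(-3 + G)**4 (B(G, J) = 2*(J + ((-3 + G)**2)**2) = 2*(J + (-3 + G)**4) = 2*J + 2*(-3 + G)**4)
1/(-6239062 + (3560232 + B(685, l(2, 31)))*(-2161961 + 4710551)) = 1/(-6239062 + (3560232 + (2*31 + 2*(-3 + 685)**4))*(-2161961 + 4710551)) = 1/(-6239062 + (3560232 + (62 + 2*682**4))*2548590) = 1/(-6239062 + (3560232 + (62 + 2*216340335376))*2548590) = 1/(-6239062 + (3560232 + (62 + 432680670752))*2548590) = 1/(-6239062 + (3560232 + 432680670814)*2548590) = 1/(-6239062 + 432684231046*2548590) = 1/(-6239062 + 1102734704401525140) = 1/1102734704395286078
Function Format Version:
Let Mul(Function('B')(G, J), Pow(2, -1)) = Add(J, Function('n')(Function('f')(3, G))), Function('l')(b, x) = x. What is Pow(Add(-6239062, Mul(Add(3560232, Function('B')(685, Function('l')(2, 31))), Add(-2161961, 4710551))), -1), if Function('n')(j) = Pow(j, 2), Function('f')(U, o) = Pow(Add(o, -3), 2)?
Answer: Rational(1, 1102734704395286078) ≈ 9.0684e-19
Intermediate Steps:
Function('f')(U, o) = Pow(Add(-3, o), 2)
Function('B')(G, J) = Add(Mul(2, J), Mul(2, Pow(Add(-3, G), 4))) (Function('B')(G, J) = Mul(2, Add(J, Pow(Pow(Add(-3, G), 2), 2))) = Mul(2, Add(J, Pow(Add(-3, G), 4))) = Add(Mul(2, J), Mul(2, Pow(Add(-3, G), 4))))
Pow(Add(-6239062, Mul(Add(3560232, Function('B')(685, Function('l')(2, 31))), Add(-2161961, 4710551))), -1) = Pow(Add(-6239062, Mul(Add(3560232, Add(Mul(2, 31), Mul(2, Pow(Add(-3, 685), 4)))), Add(-2161961, 4710551))), -1) = Pow(Add(-6239062, Mul(Add(3560232, Add(62, Mul(2, Pow(682, 4)))), 2548590)), -1) = Pow(Add(-6239062, Mul(Add(3560232, Add(62, Mul(2, 216340335376))), 2548590)), -1) = Pow(Add(-6239062, Mul(Add(3560232, Add(62, 432680670752)), 2548590)), -1) = Pow(Add(-6239062, Mul(Add(3560232, 432680670814), 2548590)), -1) = Pow(Add(-6239062, Mul(432684231046, 2548590)), -1) = Pow(Add(-6239062, 1102734704401525140), -1) = Pow(1102734704395286078, -1) = Rational(1, 1102734704395286078)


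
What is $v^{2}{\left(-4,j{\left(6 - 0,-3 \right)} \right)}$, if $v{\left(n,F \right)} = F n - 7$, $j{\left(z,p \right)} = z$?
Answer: $961$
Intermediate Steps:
$v{\left(n,F \right)} = -7 + F n$
$v^{2}{\left(-4,j{\left(6 - 0,-3 \right)} \right)} = \left(-7 + \left(6 - 0\right) \left(-4\right)\right)^{2} = \left(-7 + \left(6 + 0\right) \left(-4\right)\right)^{2} = \left(-7 + 6 \left(-4\right)\right)^{2} = \left(-7 - 24\right)^{2} = \left(-31\right)^{2} = 961$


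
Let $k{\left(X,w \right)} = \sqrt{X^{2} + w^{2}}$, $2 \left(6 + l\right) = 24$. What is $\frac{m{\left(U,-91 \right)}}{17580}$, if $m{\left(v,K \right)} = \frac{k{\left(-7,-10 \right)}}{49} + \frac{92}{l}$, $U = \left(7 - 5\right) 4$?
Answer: $\frac{23}{26370} + \frac{\sqrt{149}}{861420} \approx 0.00088637$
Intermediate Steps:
$l = 6$ ($l = -6 + \frac{1}{2} \cdot 24 = -6 + 12 = 6$)
$U = 8$ ($U = 2 \cdot 4 = 8$)
$m{\left(v,K \right)} = \frac{46}{3} + \frac{\sqrt{149}}{49}$ ($m{\left(v,K \right)} = \frac{\sqrt{\left(-7\right)^{2} + \left(-10\right)^{2}}}{49} + \frac{92}{6} = \sqrt{49 + 100} \cdot \frac{1}{49} + 92 \cdot \frac{1}{6} = \sqrt{149} \cdot \frac{1}{49} + \frac{46}{3} = \frac{\sqrt{149}}{49} + \frac{46}{3} = \frac{46}{3} + \frac{\sqrt{149}}{49}$)
$\frac{m{\left(U,-91 \right)}}{17580} = \frac{\frac{46}{3} + \frac{\sqrt{149}}{49}}{17580} = \left(\frac{46}{3} + \frac{\sqrt{149}}{49}\right) \frac{1}{17580} = \frac{23}{26370} + \frac{\sqrt{149}}{861420}$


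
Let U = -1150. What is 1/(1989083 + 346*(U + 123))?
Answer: 1/1633741 ≈ 6.1209e-7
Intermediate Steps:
1/(1989083 + 346*(U + 123)) = 1/(1989083 + 346*(-1150 + 123)) = 1/(1989083 + 346*(-1027)) = 1/(1989083 - 355342) = 1/1633741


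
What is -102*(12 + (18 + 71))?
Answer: -10302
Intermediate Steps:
-102*(12 + (18 + 71)) = -102*(12 + 89) = -102*101 = -10302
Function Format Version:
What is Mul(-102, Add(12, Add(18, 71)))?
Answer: -10302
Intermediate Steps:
Mul(-102, Add(12, Add(18, 71))) = Mul(-102, Add(12, 89)) = Mul(-102, 101) = -10302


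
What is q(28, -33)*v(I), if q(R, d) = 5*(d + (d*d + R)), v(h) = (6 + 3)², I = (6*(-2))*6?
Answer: 439020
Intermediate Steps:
I = -72 (I = -12*6 = -72)
v(h) = 81 (v(h) = 9² = 81)
q(R, d) = 5*R + 5*d + 5*d² (q(R, d) = 5*(d + (d² + R)) = 5*(d + (R + d²)) = 5*(R + d + d²) = 5*R + 5*d + 5*d²)
q(28, -33)*v(I) = (5*28 + 5*(-33) + 5*(-33)²)*81 = (140 - 165 + 5*1089)*81 = (140 - 165 + 5445)*81 = 5420*81 = 439020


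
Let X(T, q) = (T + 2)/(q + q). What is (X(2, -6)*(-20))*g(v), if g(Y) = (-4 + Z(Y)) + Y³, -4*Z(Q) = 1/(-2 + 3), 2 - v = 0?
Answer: 25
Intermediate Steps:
v = 2 (v = 2 - 1*0 = 2 + 0 = 2)
X(T, q) = (2 + T)/(2*q) (X(T, q) = (2 + T)/((2*q)) = (2 + T)*(1/(2*q)) = (2 + T)/(2*q))
Z(Q) = -¼ (Z(Q) = -1/(4*(-2 + 3)) = -¼/1 = -¼*1 = -¼)
g(Y) = -17/4 + Y³ (g(Y) = (-4 - ¼) + Y³ = -17/4 + Y³)
(X(2, -6)*(-20))*g(v) = (((½)*(2 + 2)/(-6))*(-20))*(-17/4 + 2³) = (((½)*(-⅙)*4)*(-20))*(-17/4 + 8) = -⅓*(-20)*(15/4) = (20/3)*(15/4) = 25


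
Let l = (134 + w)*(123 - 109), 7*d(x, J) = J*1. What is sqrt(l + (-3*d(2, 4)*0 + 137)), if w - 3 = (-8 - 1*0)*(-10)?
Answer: 5*sqrt(127) ≈ 56.347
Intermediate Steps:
d(x, J) = J/7 (d(x, J) = (J*1)/7 = J/7)
w = 83 (w = 3 + (-8 - 1*0)*(-10) = 3 + (-8 + 0)*(-10) = 3 - 8*(-10) = 3 + 80 = 83)
l = 3038 (l = (134 + 83)*(123 - 109) = 217*14 = 3038)
sqrt(l + (-3*d(2, 4)*0 + 137)) = sqrt(3038 + (-3*4/7*0 + 137)) = sqrt(3038 + (-12/7*0 + 137)) = sqrt(3038 + (0 + 137)) = sqrt(3038 + 137) = sqrt(3175) = 5*sqrt(127)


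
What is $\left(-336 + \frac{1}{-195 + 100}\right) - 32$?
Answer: $- \frac{34961}{95} \approx -368.01$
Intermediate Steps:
$\left(-336 + \frac{1}{-195 + 100}\right) - 32 = \left(-336 + \frac{1}{-95}\right) - 32 = \left(-336 - \frac{1}{95}\right) - 32 = - \frac{31921}{95} - 32 = - \frac{34961}{95}$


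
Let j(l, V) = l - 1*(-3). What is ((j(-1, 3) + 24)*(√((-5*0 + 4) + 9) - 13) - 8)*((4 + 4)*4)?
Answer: -11072 + 832*√13 ≈ -8072.2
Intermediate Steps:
j(l, V) = 3 + l (j(l, V) = l + 3 = 3 + l)
((j(-1, 3) + 24)*(√((-5*0 + 4) + 9) - 13) - 8)*((4 + 4)*4) = (((3 - 1) + 24)*(√((-5*0 + 4) + 9) - 13) - 8)*((4 + 4)*4) = ((2 + 24)*(√((0 + 4) + 9) - 13) - 8)*(8*4) = (26*(√(4 + 9) - 13) - 8)*32 = (26*(√13 - 13) - 8)*32 = (26*(-13 + √13) - 8)*32 = ((-338 + 26*√13) - 8)*32 = (-346 + 26*√13)*32 = -11072 + 832*√13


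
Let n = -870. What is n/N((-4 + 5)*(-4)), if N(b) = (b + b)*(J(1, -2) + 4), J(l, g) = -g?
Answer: 145/8 ≈ 18.125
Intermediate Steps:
N(b) = 12*b (N(b) = (b + b)*(-1*(-2) + 4) = (2*b)*(2 + 4) = (2*b)*6 = 12*b)
n/N((-4 + 5)*(-4)) = -870*(-1/(48*(-4 + 5))) = -870/(12*(1*(-4))) = -870/(12*(-4)) = -870/(-48) = -870*(-1/48) = 145/8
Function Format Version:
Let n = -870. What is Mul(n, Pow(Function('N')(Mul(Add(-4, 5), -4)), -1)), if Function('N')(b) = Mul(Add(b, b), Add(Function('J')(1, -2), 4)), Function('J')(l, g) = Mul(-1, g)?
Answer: Rational(145, 8) ≈ 18.125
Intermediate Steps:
Function('N')(b) = Mul(12, b) (Function('N')(b) = Mul(Add(b, b), Add(Mul(-1, -2), 4)) = Mul(Mul(2, b), Add(2, 4)) = Mul(Mul(2, b), 6) = Mul(12, b))
Mul(n, Pow(Function('N')(Mul(Add(-4, 5), -4)), -1)) = Mul(-870, Pow(Mul(12, Mul(Add(-4, 5), -4)), -1)) = Mul(-870, Pow(Mul(12, Mul(1, -4)), -1)) = Mul(-870, Pow(Mul(12, -4), -1)) = Mul(-870, Pow(-48, -1)) = Mul(-870, Rational(-1, 48)) = Rational(145, 8)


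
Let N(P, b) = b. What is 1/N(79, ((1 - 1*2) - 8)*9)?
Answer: -1/81 ≈ -0.012346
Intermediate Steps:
1/N(79, ((1 - 1*2) - 8)*9) = 1/(((1 - 1*2) - 8)*9) = 1/(((1 - 2) - 8)*9) = 1/((-1 - 8)*9) = 1/(-9*9) = 1/(-81) = -1/81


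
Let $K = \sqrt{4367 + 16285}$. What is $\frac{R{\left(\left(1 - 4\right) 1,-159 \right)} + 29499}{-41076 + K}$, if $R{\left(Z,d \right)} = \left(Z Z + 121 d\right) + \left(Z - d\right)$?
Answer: $- \frac{35684775}{140601427} - \frac{3475 \sqrt{5163}}{281202854} \approx -0.25469$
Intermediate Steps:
$K = 2 \sqrt{5163}$ ($K = \sqrt{20652} = 2 \sqrt{5163} \approx 143.71$)
$R{\left(Z,d \right)} = Z + Z^{2} + 120 d$ ($R{\left(Z,d \right)} = \left(Z^{2} + 121 d\right) + \left(Z - d\right) = Z + Z^{2} + 120 d$)
$\frac{R{\left(\left(1 - 4\right) 1,-159 \right)} + 29499}{-41076 + K} = \frac{\left(\left(1 - 4\right) 1 + \left(\left(1 - 4\right) 1\right)^{2} + 120 \left(-159\right)\right) + 29499}{-41076 + 2 \sqrt{5163}} = \frac{\left(\left(-3\right) 1 + \left(\left(-3\right) 1\right)^{2} - 19080\right) + 29499}{-41076 + 2 \sqrt{5163}} = \frac{\left(-3 + \left(-3\right)^{2} - 19080\right) + 29499}{-41076 + 2 \sqrt{5163}} = \frac{\left(-3 + 9 - 19080\right) + 29499}{-41076 + 2 \sqrt{5163}} = \frac{-19074 + 29499}{-41076 + 2 \sqrt{5163}} = \frac{10425}{-41076 + 2 \sqrt{5163}}$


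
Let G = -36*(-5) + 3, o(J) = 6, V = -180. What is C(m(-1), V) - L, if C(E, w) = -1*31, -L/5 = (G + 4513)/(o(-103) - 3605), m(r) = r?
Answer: -135049/3599 ≈ -37.524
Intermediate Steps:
G = 183 (G = 180 + 3 = 183)
L = 23480/3599 (L = -5*(183 + 4513)/(6 - 3605) = -23480/(-3599) = -23480*(-1)/3599 = -5*(-4696/3599) = 23480/3599 ≈ 6.5240)
C(E, w) = -31
C(m(-1), V) - L = -31 - 1*23480/3599 = -31 - 23480/3599 = -135049/3599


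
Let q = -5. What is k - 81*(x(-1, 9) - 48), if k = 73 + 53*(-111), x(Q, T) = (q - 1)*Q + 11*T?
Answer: -10427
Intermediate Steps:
x(Q, T) = -6*Q + 11*T (x(Q, T) = (-5 - 1)*Q + 11*T = -6*Q + 11*T)
k = -5810 (k = 73 - 5883 = -5810)
k - 81*(x(-1, 9) - 48) = -5810 - 81*((-6*(-1) + 11*9) - 48) = -5810 - 81*((6 + 99) - 48) = -5810 - 81*(105 - 48) = -5810 - 81*57 = -5810 - 1*4617 = -5810 - 4617 = -10427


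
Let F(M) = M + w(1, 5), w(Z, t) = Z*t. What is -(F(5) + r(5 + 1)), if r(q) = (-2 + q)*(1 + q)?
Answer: -38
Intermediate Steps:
r(q) = (1 + q)*(-2 + q)
F(M) = 5 + M (F(M) = M + 1*5 = M + 5 = 5 + M)
-(F(5) + r(5 + 1)) = -((5 + 5) + (-2 + (5 + 1)**2 - (5 + 1))) = -(10 + (-2 + 6**2 - 1*6)) = -(10 + (-2 + 36 - 6)) = -(10 + 28) = -1*38 = -38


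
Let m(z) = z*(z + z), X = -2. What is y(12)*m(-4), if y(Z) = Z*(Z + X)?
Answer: 3840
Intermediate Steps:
m(z) = 2*z² (m(z) = z*(2*z) = 2*z²)
y(Z) = Z*(-2 + Z) (y(Z) = Z*(Z - 2) = Z*(-2 + Z))
y(12)*m(-4) = (12*(-2 + 12))*(2*(-4)²) = (12*10)*(2*16) = 120*32 = 3840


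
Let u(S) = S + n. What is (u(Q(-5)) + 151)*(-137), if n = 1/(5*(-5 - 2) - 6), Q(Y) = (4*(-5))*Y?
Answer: -1409730/41 ≈ -34384.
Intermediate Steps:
Q(Y) = -20*Y
n = -1/41 (n = 1/(5*(-7) - 6) = 1/(-35 - 6) = 1/(-41) = -1/41 ≈ -0.024390)
u(S) = -1/41 + S (u(S) = S - 1/41 = -1/41 + S)
(u(Q(-5)) + 151)*(-137) = ((-1/41 - 20*(-5)) + 151)*(-137) = ((-1/41 + 100) + 151)*(-137) = (4099/41 + 151)*(-137) = (10290/41)*(-137) = -1409730/41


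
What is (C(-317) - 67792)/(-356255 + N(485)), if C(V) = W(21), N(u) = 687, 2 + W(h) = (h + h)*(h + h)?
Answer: 465/2504 ≈ 0.18570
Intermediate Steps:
W(h) = -2 + 4*h² (W(h) = -2 + (h + h)*(h + h) = -2 + (2*h)*(2*h) = -2 + 4*h²)
C(V) = 1762 (C(V) = -2 + 4*21² = -2 + 4*441 = -2 + 1764 = 1762)
(C(-317) - 67792)/(-356255 + N(485)) = (1762 - 67792)/(-356255 + 687) = -66030/(-355568) = -66030*(-1/355568) = 465/2504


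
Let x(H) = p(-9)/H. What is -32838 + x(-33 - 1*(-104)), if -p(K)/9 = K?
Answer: -2331417/71 ≈ -32837.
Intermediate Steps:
p(K) = -9*K
x(H) = 81/H (x(H) = (-9*(-9))/H = 81/H)
-32838 + x(-33 - 1*(-104)) = -32838 + 81/(-33 - 1*(-104)) = -32838 + 81/(-33 + 104) = -32838 + 81/71 = -2331417/71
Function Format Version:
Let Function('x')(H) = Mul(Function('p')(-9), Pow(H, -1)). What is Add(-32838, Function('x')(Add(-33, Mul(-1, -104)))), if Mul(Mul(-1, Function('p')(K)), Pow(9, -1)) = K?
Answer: Rational(-2331417, 71) ≈ -32837.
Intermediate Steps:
Function('p')(K) = Mul(-9, K)
Function('x')(H) = Mul(81, Pow(H, -1)) (Function('x')(H) = Mul(Mul(-9, -9), Pow(H, -1)) = Mul(81, Pow(H, -1)))
Add(-32838, Function('x')(Add(-33, Mul(-1, -104)))) = Add(-32838, Mul(81, Pow(Add(-33, Mul(-1, -104)), -1))) = Add(-32838, Mul(81, Pow(Add(-33, 104), -1))) = Add(-32838, Mul(81, Pow(71, -1))) = Add(-32838, Mul(81, Rational(1, 71))) = Add(-32838, Rational(81, 71)) = Rational(-2331417, 71)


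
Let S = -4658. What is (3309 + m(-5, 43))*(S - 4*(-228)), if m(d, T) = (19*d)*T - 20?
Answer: 2981816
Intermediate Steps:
m(d, T) = -20 + 19*T*d (m(d, T) = 19*T*d - 20 = -20 + 19*T*d)
(3309 + m(-5, 43))*(S - 4*(-228)) = (3309 + (-20 + 19*43*(-5)))*(-4658 - 4*(-228)) = (3309 + (-20 - 4085))*(-4658 + 912) = (3309 - 4105)*(-3746) = -796*(-3746) = 2981816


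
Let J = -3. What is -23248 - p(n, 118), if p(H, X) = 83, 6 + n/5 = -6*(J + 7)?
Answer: -23331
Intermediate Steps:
n = -150 (n = -30 + 5*(-6*(-3 + 7)) = -30 + 5*(-6*4) = -30 + 5*(-24) = -30 - 120 = -150)
-23248 - p(n, 118) = -23248 - 1*83 = -23248 - 83 = -23331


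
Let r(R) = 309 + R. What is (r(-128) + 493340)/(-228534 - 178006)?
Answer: -493521/406540 ≈ -1.2140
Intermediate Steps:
(r(-128) + 493340)/(-228534 - 178006) = ((309 - 128) + 493340)/(-228534 - 178006) = (181 + 493340)/(-406540) = 493521*(-1/406540) = -493521/406540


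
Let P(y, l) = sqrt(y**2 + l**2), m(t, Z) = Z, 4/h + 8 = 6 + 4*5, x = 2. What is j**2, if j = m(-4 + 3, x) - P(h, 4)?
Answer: 1624/81 - 40*sqrt(13)/9 ≈ 4.0247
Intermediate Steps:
h = 2/9 (h = 4/(-8 + (6 + 4*5)) = 4/(-8 + (6 + 20)) = 4/(-8 + 26) = 4/18 = 4*(1/18) = 2/9 ≈ 0.22222)
P(y, l) = sqrt(l**2 + y**2)
j = 2 - 10*sqrt(13)/9 (j = 2 - sqrt(4**2 + (2/9)**2) = 2 - sqrt(16 + 4/81) = 2 - sqrt(1300/81) = 2 - 10*sqrt(13)/9 ≈ -2.0062)
j**2 = (2 - 10*sqrt(13)/9)**2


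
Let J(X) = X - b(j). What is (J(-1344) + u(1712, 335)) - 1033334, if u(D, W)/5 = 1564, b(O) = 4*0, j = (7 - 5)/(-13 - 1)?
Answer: -1026858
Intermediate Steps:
j = -⅐ (j = 2/(-14) = 2*(-1/14) = -⅐ ≈ -0.14286)
b(O) = 0
u(D, W) = 7820 (u(D, W) = 5*1564 = 7820)
J(X) = X (J(X) = X - 1*0 = X + 0 = X)
(J(-1344) + u(1712, 335)) - 1033334 = (-1344 + 7820) - 1033334 = 6476 - 1033334 = -1026858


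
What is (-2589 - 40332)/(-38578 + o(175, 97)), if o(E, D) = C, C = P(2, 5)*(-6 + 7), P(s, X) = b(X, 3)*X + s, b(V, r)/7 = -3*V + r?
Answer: 42921/38996 ≈ 1.1007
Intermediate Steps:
b(V, r) = -21*V + 7*r (b(V, r) = 7*(-3*V + r) = 7*(r - 3*V) = -21*V + 7*r)
P(s, X) = s + X*(21 - 21*X) (P(s, X) = (-21*X + 7*3)*X + s = (-21*X + 21)*X + s = (21 - 21*X)*X + s = X*(21 - 21*X) + s = s + X*(21 - 21*X))
C = -418 (C = (2 - 21*5*(-1 + 5))*(-6 + 7) = (2 - 21*5*4)*1 = (2 - 420)*1 = -418*1 = -418)
o(E, D) = -418
(-2589 - 40332)/(-38578 + o(175, 97)) = (-2589 - 40332)/(-38578 - 418) = -42921/(-38996) = -42921*(-1/38996) = 42921/38996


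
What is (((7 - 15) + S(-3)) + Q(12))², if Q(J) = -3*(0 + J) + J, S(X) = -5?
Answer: 1369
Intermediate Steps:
Q(J) = -2*J (Q(J) = -3*J + J = -2*J)
(((7 - 15) + S(-3)) + Q(12))² = (((7 - 15) - 5) - 2*12)² = ((-8 - 5) - 24)² = (-13 - 24)² = (-37)² = 1369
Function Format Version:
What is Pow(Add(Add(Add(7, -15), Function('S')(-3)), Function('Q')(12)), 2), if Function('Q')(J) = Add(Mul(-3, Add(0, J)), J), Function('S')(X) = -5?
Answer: 1369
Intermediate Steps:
Function('Q')(J) = Mul(-2, J) (Function('Q')(J) = Add(Mul(-3, J), J) = Mul(-2, J))
Pow(Add(Add(Add(7, -15), Function('S')(-3)), Function('Q')(12)), 2) = Pow(Add(Add(Add(7, -15), -5), Mul(-2, 12)), 2) = Pow(Add(Add(-8, -5), -24), 2) = Pow(Add(-13, -24), 2) = Pow(-37, 2) = 1369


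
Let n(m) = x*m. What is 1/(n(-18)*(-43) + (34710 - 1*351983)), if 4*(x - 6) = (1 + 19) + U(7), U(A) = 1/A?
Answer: -14/4322239 ≈ -3.2391e-6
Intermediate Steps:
U(A) = 1/A
x = 309/28 (x = 6 + ((1 + 19) + 1/7)/4 = 6 + (20 + ⅐)/4 = 6 + (¼)*(141/7) = 6 + 141/28 = 309/28 ≈ 11.036)
n(m) = 309*m/28
1/(n(-18)*(-43) + (34710 - 1*351983)) = 1/(((309/28)*(-18))*(-43) + (34710 - 1*351983)) = 1/(-2781/14*(-43) + (34710 - 351983)) = 1/(119583/14 - 317273) = 1/(-4322239/14) = -14/4322239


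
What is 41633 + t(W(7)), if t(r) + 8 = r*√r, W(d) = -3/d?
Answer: 41625 - 3*I*√21/49 ≈ 41625.0 - 0.28057*I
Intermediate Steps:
t(r) = -8 + r^(3/2) (t(r) = -8 + r*√r = -8 + r^(3/2))
41633 + t(W(7)) = 41633 + (-8 + (-3/7)^(3/2)) = 41633 + (-8 - 3*I*√21/49) = 41625 - 3*I*√21/49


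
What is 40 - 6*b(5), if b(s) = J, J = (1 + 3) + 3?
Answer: -2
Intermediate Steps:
J = 7 (J = 4 + 3 = 7)
b(s) = 7
40 - 6*b(5) = 40 - 6*7 = 40 - 42 = -2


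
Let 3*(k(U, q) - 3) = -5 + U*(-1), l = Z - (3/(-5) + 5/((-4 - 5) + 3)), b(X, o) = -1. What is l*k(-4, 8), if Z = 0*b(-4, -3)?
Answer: 172/45 ≈ 3.8222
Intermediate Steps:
Z = 0 (Z = 0*(-1) = 0)
l = 43/30 (l = 0 - (3/(-5) + 5/((-4 - 5) + 3)) = 0 - (3*(-⅕) + 5/(-9 + 3)) = 0 - (-⅗ + 5/(-6)) = 0 - (-⅗ + 5*(-⅙)) = 0 - (-⅗ - ⅚) = 0 - 1*(-43/30) = 0 + 43/30 = 43/30 ≈ 1.4333)
k(U, q) = 4/3 - U/3 (k(U, q) = 3 + (-5 + U*(-1))/3 = 3 + (-5 - U)/3 = 3 + (-5/3 - U/3) = 4/3 - U/3)
l*k(-4, 8) = 43*(4/3 - ⅓*(-4))/30 = 43*(4/3 + 4/3)/30 = (43/30)*(8/3) = 172/45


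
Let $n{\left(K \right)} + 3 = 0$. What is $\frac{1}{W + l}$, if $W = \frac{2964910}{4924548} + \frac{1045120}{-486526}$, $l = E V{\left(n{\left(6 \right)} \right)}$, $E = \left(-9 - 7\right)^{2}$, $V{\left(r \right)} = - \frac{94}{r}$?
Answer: $\frac{598980160062}{4803693464459881} \approx 0.00012469$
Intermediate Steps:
$n{\left(K \right)} = -3$ ($n{\left(K \right)} = -3 + 0 = -3$)
$E = 256$ ($E = \left(-16\right)^{2} = 256$)
$l = \frac{24064}{3}$ ($l = 256 \left(- \frac{94}{-3}\right) = 256 \left(\left(-94\right) \left(- \frac{1}{3}\right)\right) = 256 \cdot \frac{94}{3} = \frac{24064}{3} \approx 8021.3$)
$W = - \frac{926059450775}{598980160062}$ ($W = 2964910 \cdot \frac{1}{4924548} + 1045120 \left(- \frac{1}{486526}\right) = \frac{1482455}{2462274} - \frac{522560}{243263} = - \frac{926059450775}{598980160062} \approx -1.5461$)
$\frac{1}{W + l} = \frac{1}{- \frac{926059450775}{598980160062} + \frac{24064}{3}} = \frac{1}{\frac{4803693464459881}{598980160062}} = \frac{598980160062}{4803693464459881}$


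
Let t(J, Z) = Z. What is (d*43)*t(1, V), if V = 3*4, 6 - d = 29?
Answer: -11868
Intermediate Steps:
d = -23 (d = 6 - 1*29 = 6 - 29 = -23)
V = 12
(d*43)*t(1, V) = -23*43*12 = -989*12 = -11868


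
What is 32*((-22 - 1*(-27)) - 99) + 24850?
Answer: 21842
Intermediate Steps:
32*((-22 - 1*(-27)) - 99) + 24850 = 32*((-22 + 27) - 99) + 24850 = 32*(5 - 99) + 24850 = 32*(-94) + 24850 = -3008 + 24850 = 21842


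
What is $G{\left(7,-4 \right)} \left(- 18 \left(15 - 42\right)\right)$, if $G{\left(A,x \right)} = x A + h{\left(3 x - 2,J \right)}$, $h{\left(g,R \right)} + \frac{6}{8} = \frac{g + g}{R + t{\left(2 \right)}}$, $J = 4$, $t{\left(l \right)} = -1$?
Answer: $- \frac{37017}{2} \approx -18509.0$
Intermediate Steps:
$h{\left(g,R \right)} = - \frac{3}{4} + \frac{2 g}{-1 + R}$ ($h{\left(g,R \right)} = - \frac{3}{4} + \frac{g + g}{R - 1} = - \frac{3}{4} + \frac{2 g}{-1 + R}$)
$G{\left(A,x \right)} = - \frac{25}{12} + 2 x + A x$ ($G{\left(A,x \right)} = x A + \frac{3 - 12 + 8 \left(3 x - 2\right)}{4 \left(-1 + 4\right)} = A x + \frac{3 - 12 + 8 \left(-2 + 3 x\right)}{4 \cdot 3} = A x + \frac{1}{4} \cdot \frac{1}{3} \left(3 - 12 + \left(-16 + 24 x\right)\right) = A x + \frac{1}{4} \cdot \frac{1}{3} \left(-25 + 24 x\right) = A x + \left(- \frac{25}{12} + 2 x\right) = - \frac{25}{12} + 2 x + A x$)
$G{\left(7,-4 \right)} \left(- 18 \left(15 - 42\right)\right) = \left(- \frac{25}{12} + 2 \left(-4\right) + 7 \left(-4\right)\right) \left(- 18 \left(15 - 42\right)\right) = \left(- \frac{25}{12} - 8 - 28\right) \left(\left(-18\right) \left(-27\right)\right) = \left(- \frac{457}{12}\right) 486 = - \frac{37017}{2}$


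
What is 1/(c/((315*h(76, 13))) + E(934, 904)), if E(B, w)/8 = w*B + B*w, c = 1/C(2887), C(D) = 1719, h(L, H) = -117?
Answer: 63353745/855869562213119 ≈ 7.4023e-8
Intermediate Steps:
c = 1/1719 ≈ 0.00058173
E(B, w) = 16*B*w (E(B, w) = 8*(w*B + B*w) = 8*(B*w + B*w) = 8*(2*B*w) = 16*B*w)
1/(c/((315*h(76, 13))) + E(934, 904)) = 1/(1/(1719*((315*(-117)))) + 16*934*904) = 1/((1/1719)/(-36855) + 13509376) = 1/((1/1719)*(-1/36855) + 13509376) = 1/(-1/63353745 + 13509376) = 1/(855869562213119/63353745) = 63353745/855869562213119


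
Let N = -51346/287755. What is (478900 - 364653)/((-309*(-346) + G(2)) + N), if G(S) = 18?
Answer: 32875145485/30770166314 ≈ 1.0684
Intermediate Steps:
N = -51346/287755 (N = -51346*1/287755 = -51346/287755 ≈ -0.17844)
(478900 - 364653)/((-309*(-346) + G(2)) + N) = (478900 - 364653)/((-309*(-346) + 18) - 51346/287755) = 114247/((106914 + 18) - 51346/287755) = 114247/(106932 - 51346/287755) = 114247/(30770166314/287755) = 114247*(287755/30770166314) = 32875145485/30770166314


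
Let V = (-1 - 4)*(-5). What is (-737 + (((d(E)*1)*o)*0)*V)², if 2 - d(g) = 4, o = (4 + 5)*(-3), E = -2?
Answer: 543169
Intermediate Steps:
o = -27 (o = 9*(-3) = -27)
d(g) = -2 (d(g) = 2 - 1*4 = 2 - 4 = -2)
V = 25 (V = -5*(-5) = 25)
(-737 + (((d(E)*1)*o)*0)*V)² = (-737 + ((-2*1*(-27))*0)*25)² = (-737 + (-2*(-27)*0)*25)² = (-737 + (54*0)*25)² = (-737 + 0*25)² = (-737 + 0)² = (-737)² = 543169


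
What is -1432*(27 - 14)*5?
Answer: -93080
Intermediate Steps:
-1432*(27 - 14)*5 = -18616*5 = -1432*65 = -93080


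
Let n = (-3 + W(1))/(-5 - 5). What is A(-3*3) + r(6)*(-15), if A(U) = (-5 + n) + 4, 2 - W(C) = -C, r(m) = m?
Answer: -91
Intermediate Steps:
W(C) = 2 + C (W(C) = 2 - (-1)*C = 2 + C)
n = 0 (n = (-3 + (2 + 1))/(-5 - 5) = (-3 + 3)/(-10) = 0*(-⅒) = 0)
A(U) = -1 (A(U) = (-5 + 0) + 4 = -5 + 4 = -1)
A(-3*3) + r(6)*(-15) = -1 + 6*(-15) = -1 - 90 = -91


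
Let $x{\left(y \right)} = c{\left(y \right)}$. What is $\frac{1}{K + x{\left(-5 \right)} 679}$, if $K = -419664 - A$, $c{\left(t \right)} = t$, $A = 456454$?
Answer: $- \frac{1}{879513} \approx -1.137 \cdot 10^{-6}$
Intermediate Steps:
$x{\left(y \right)} = y$
$K = -876118$ ($K = -419664 - 456454 = -876118$)
$\frac{1}{K + x{\left(-5 \right)} 679} = \frac{1}{-876118 - 3395} = \frac{1}{-879513} = - \frac{1}{879513}$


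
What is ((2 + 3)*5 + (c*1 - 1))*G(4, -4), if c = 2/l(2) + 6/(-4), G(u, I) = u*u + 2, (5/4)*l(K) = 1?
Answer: 450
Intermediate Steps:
l(K) = ⅘ (l(K) = (⅘)*1 = ⅘)
G(u, I) = 2 + u² (G(u, I) = u² + 2 = 2 + u²)
c = 1 (c = 2/(⅘) + 6/(-4) = 2*(5/4) + 6*(-¼) = 5/2 - 3/2 = 1)
((2 + 3)*5 + (c*1 - 1))*G(4, -4) = ((2 + 3)*5 + (1*1 - 1))*(2 + 4²) = (5*5 + (1 - 1))*(2 + 16) = (25 + 0)*18 = 25*18 = 450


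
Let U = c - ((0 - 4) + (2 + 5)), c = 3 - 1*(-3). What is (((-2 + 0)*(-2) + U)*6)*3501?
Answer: 147042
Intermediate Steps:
c = 6 (c = 3 + 3 = 6)
U = 3 (U = 6 - ((0 - 4) + (2 + 5)) = 6 - (-4 + 7) = 6 - 1*3 = 6 - 3 = 3)
(((-2 + 0)*(-2) + U)*6)*3501 = (((-2 + 0)*(-2) + 3)*6)*3501 = ((-2*(-2) + 3)*6)*3501 = ((4 + 3)*6)*3501 = (7*6)*3501 = 42*3501 = 147042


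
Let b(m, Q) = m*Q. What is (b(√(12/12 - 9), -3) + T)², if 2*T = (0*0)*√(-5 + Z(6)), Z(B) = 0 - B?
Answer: -72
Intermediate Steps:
Z(B) = -B
b(m, Q) = Q*m
T = 0 (T = ((0*0)*√(-5 - 1*6))/2 = (0*√(-5 - 6))/2 = (0*√(-11))/2 = (0*(I*√11))/2 = (½)*0 = 0)
(b(√(12/12 - 9), -3) + T)² = (-3*√(12/12 - 9) + 0)² = (-3*√(12*(1/12) - 9) + 0)² = (-3*√(1 - 9) + 0)² = (-6*I*√2 + 0)² = (-6*I*√2)² = -72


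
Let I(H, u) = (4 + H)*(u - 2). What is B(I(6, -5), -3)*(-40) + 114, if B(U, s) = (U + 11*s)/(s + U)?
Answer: 4202/73 ≈ 57.562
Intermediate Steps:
I(H, u) = (-2 + u)*(4 + H) (I(H, u) = (4 + H)*(-2 + u) = (-2 + u)*(4 + H))
B(U, s) = (U + 11*s)/(U + s)
B(I(6, -5), -3)*(-40) + 114 = (((-8 - 2*6 + 4*(-5) + 6*(-5)) + 11*(-3))/((-8 - 2*6 + 4*(-5) + 6*(-5)) - 3))*(-40) + 114 = (((-8 - 12 - 20 - 30) - 33)/((-8 - 12 - 20 - 30) - 3))*(-40) + 114 = ((-70 - 33)/(-70 - 3))*(-40) + 114 = (-103/(-73))*(-40) + 114 = -1/73*(-103)*(-40) + 114 = (103/73)*(-40) + 114 = -4120/73 + 114 = 4202/73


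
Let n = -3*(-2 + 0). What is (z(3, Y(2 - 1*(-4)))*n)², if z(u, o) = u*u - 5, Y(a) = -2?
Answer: 576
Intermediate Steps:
n = 6 (n = -3*(-2) = 6)
z(u, o) = -5 + u² (z(u, o) = u² - 5 = -5 + u²)
(z(3, Y(2 - 1*(-4)))*n)² = ((-5 + 3²)*6)² = ((-5 + 9)*6)² = (4*6)² = 24² = 576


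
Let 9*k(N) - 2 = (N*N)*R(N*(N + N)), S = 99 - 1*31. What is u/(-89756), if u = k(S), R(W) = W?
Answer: -21381377/403902 ≈ -52.937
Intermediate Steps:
S = 68 (S = 99 - 31 = 68)
k(N) = 2/9 + 2*N⁴/9 (k(N) = 2/9 + ((N*N)*(N*(N + N)))/9 = 2/9 + (N²*(N*(2*N)))/9 = 2/9 + (N²*(2*N²))/9 = 2/9 + (2*N⁴)/9 = 2/9 + 2*N⁴/9)
u = 42762754/9 (u = 2/9 + (2/9)*68⁴ = 2/9 + (2/9)*21381376 = 2/9 + 42762752/9 = 42762754/9 ≈ 4.7514e+6)
u/(-89756) = (42762754/9)/(-89756) = (42762754/9)*(-1/89756) = -21381377/403902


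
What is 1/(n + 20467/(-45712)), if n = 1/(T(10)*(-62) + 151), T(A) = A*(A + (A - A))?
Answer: -276511888/123850595 ≈ -2.2326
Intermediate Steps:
T(A) = A² (T(A) = A*(A + 0) = A*A = A²)
n = -1/6049 (n = 1/(10²*(-62) + 151) = 1/(100*(-62) + 151) = 1/(-6200 + 151) = 1/(-6049) = -1/6049 ≈ -0.00016532)
1/(n + 20467/(-45712)) = 1/(-1/6049 + 20467/(-45712)) = 1/(-1/6049 + 20467*(-1/45712)) = 1/(-1/6049 - 20467/45712) = 1/(-123850595/276511888) = -276511888/123850595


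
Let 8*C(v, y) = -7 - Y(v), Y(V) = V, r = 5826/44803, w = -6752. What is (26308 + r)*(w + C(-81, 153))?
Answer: -15895131619325/89606 ≈ -1.7739e+8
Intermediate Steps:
r = 5826/44803 (r = 5826*(1/44803) = 5826/44803 ≈ 0.13004)
C(v, y) = -7/8 - v/8 (C(v, y) = (-7 - v)/8 = -7/8 - v/8)
(26308 + r)*(w + C(-81, 153)) = (26308 + 5826/44803)*(-6752 + (-7/8 - ⅛*(-81))) = 1178683150*(-6752 + (-7/8 + 81/8))/44803 = 1178683150*(-6752 + 37/4)/44803 = (1178683150/44803)*(-26971/4) = -15895131619325/89606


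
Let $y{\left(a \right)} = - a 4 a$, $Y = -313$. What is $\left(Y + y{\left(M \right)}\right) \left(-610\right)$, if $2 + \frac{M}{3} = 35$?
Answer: $24105370$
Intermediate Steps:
$M = 99$ ($M = -6 + 3 \cdot 35 = -6 + 105 = 99$)
$y{\left(a \right)} = - 4 a^{2}$ ($y{\left(a \right)} = - 4 a a = - 4 a^{2}$)
$\left(Y + y{\left(M \right)}\right) \left(-610\right) = \left(-313 - 4 \cdot 99^{2}\right) \left(-610\right) = \left(-313 - 39204\right) \left(-610\right) = \left(-39517\right) \left(-610\right) = 24105370$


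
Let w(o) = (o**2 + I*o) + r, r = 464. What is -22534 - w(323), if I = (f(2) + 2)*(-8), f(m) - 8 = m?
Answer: -96319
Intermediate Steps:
f(m) = 8 + m
I = -96 (I = ((8 + 2) + 2)*(-8) = (10 + 2)*(-8) = 12*(-8) = -96)
w(o) = 464 + o**2 - 96*o (w(o) = (o**2 - 96*o) + 464 = 464 + o**2 - 96*o)
-22534 - w(323) = -22534 - (464 + 323**2 - 96*323) = -22534 - (464 + 104329 - 31008) = -22534 - 1*73785 = -22534 - 73785 = -96319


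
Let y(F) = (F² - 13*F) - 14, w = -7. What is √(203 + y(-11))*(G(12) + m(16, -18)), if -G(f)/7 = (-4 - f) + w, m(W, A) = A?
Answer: 143*√453 ≈ 3043.6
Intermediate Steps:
y(F) = -14 + F² - 13*F
G(f) = 77 + 7*f (G(f) = -7*((-4 - f) - 7) = -7*(-11 - f) = 77 + 7*f)
√(203 + y(-11))*(G(12) + m(16, -18)) = √(203 + (-14 + (-11)² - 13*(-11)))*((77 + 7*12) - 18) = √(203 + (-14 + 121 + 143))*((77 + 84) - 18) = √(203 + 250)*(161 - 18) = √453*143 = 143*√453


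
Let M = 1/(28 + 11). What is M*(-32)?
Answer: -32/39 ≈ -0.82051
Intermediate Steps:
M = 1/39 ≈ 0.025641
M*(-32) = (1/39)*(-32) = -32/39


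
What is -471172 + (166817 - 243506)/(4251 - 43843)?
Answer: -18654565135/39592 ≈ -4.7117e+5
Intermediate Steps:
-471172 + (166817 - 243506)/(4251 - 43843) = -471172 - 76689/(-39592) = -471172 - 76689*(-1/39592) = -471172 + 76689/39592 = -18654565135/39592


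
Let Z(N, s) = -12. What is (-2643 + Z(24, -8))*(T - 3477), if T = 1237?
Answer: 5947200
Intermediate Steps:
(-2643 + Z(24, -8))*(T - 3477) = (-2643 - 12)*(1237 - 3477) = -2655*(-2240) = 5947200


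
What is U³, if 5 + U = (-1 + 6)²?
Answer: 8000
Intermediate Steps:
U = 20 (U = -5 + (-1 + 6)² = -5 + 5² = -5 + 25 = 20)
U³ = 20³ = 8000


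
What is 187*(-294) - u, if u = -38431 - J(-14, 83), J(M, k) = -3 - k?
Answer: -16633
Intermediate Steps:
u = -38345 (u = -38431 - (-3 - 1*83) = -38431 - (-3 - 83) = -38431 - 1*(-86) = -38431 + 86 = -38345)
187*(-294) - u = 187*(-294) - 1*(-38345) = -54978 + 38345 = -16633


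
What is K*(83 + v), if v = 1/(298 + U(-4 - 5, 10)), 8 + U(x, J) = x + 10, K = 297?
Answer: 2391246/97 ≈ 24652.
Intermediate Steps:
U(x, J) = 2 + x (U(x, J) = -8 + (x + 10) = -8 + (10 + x) = 2 + x)
v = 1/291 (v = 1/(298 + (2 + (-4 - 5))) = 1/(298 + (2 - 9)) = 1/(298 - 7) = 1/291 ≈ 0.0034364)
K*(83 + v) = 297*(83 + 1/291) = 297*(24154/291) = 2391246/97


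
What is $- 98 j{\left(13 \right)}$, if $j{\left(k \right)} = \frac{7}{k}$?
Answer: $- \frac{686}{13} \approx -52.769$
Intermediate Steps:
$- 98 j{\left(13 \right)} = - 98 \cdot \frac{7}{13} = - 98 \cdot 7 \cdot \frac{1}{13} = \left(-98\right) \frac{7}{13} = - \frac{686}{13}$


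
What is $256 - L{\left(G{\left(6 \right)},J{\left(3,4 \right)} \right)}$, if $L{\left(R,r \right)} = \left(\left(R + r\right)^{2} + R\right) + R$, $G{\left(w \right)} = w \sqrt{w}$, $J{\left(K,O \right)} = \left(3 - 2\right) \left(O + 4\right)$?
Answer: $-24 - 108 \sqrt{6} \approx -288.54$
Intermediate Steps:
$J{\left(K,O \right)} = 4 + O$ ($J{\left(K,O \right)} = 1 \left(4 + O\right) = 4 + O$)
$G{\left(w \right)} = w^{\frac{3}{2}}$
$L{\left(R,r \right)} = \left(R + r\right)^{2} + 2 R$ ($L{\left(R,r \right)} = \left(R + \left(R + r\right)^{2}\right) + R = \left(R + r\right)^{2} + 2 R$)
$256 - L{\left(G{\left(6 \right)},J{\left(3,4 \right)} \right)} = 256 - \left(\left(6^{\frac{3}{2}} + \left(4 + 4\right)\right)^{2} + 2 \cdot 6^{\frac{3}{2}}\right) = 256 - \left(\left(6 \sqrt{6} + 8\right)^{2} + 2 \cdot 6 \sqrt{6}\right) = 256 - \left(\left(8 + 6 \sqrt{6}\right)^{2} + 12 \sqrt{6}\right) = 256 - \left(8 + 6 \sqrt{6}\right)^{2} - 12 \sqrt{6}$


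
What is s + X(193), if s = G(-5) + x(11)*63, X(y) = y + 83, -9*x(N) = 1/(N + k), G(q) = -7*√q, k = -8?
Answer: 821/3 - 7*I*√5 ≈ 273.67 - 15.652*I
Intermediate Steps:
x(N) = -1/(9*(-8 + N)) (x(N) = -1/(9*(N - 8)) = -1/(9*(-8 + N)))
X(y) = 83 + y
s = -7/3 - 7*I*√5 (s = -7*I*√5 - 1/(-72 + 9*11)*63 = -7*I*√5 - 1/(-72 + 99)*63 = -7*I*√5 - 1/27*63 = -7*I*√5 - 7/3 = -7/3 - 7*I*√5 ≈ -2.3333 - 15.652*I)
s + X(193) = (-7/3 - 7*I*√5) + (83 + 193) = (-7/3 - 7*I*√5) + 276 = 821/3 - 7*I*√5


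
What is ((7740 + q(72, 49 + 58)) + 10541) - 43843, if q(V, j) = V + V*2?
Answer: -25346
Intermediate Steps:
q(V, j) = 3*V (q(V, j) = V + 2*V = 3*V)
((7740 + q(72, 49 + 58)) + 10541) - 43843 = ((7740 + 3*72) + 10541) - 43843 = ((7740 + 216) + 10541) - 43843 = (7956 + 10541) - 43843 = 18497 - 43843 = -25346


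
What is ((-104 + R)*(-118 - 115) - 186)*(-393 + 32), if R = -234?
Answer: -28363048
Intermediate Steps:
((-104 + R)*(-118 - 115) - 186)*(-393 + 32) = ((-104 - 234)*(-118 - 115) - 186)*(-393 + 32) = (-338*(-233) - 186)*(-361) = (78754 - 186)*(-361) = 78568*(-361) = -28363048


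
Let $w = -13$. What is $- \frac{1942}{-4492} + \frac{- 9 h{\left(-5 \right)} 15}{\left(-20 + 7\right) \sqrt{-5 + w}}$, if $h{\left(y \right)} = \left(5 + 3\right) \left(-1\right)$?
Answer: $\frac{971}{2246} + \frac{180 i \sqrt{2}}{13} \approx 0.43232 + 19.581 i$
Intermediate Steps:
$h{\left(y \right)} = -8$ ($h{\left(y \right)} = 8 \left(-1\right) = -8$)
$- \frac{1942}{-4492} + \frac{- 9 h{\left(-5 \right)} 15}{\left(-20 + 7\right) \sqrt{-5 + w}} = - \frac{1942}{-4492} + \frac{\left(-9\right) \left(-8\right) 15}{\left(-20 + 7\right) \sqrt{-5 - 13}} = \left(-1942\right) \left(- \frac{1}{4492}\right) + \frac{72 \cdot 15}{\left(-13\right) \sqrt{-18}} = \frac{971}{2246} + \frac{1080}{\left(-13\right) 3 i \sqrt{2}} = \frac{971}{2246} + \frac{1080}{\left(-39\right) i \sqrt{2}} = \frac{971}{2246} + 1080 \frac{i \sqrt{2}}{78} = \frac{971}{2246} + \frac{180 i \sqrt{2}}{13}$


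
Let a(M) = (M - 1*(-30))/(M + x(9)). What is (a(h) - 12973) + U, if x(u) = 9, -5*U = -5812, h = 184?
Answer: -11396159/965 ≈ -11809.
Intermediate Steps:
U = 5812/5 (U = -1/5*(-5812) = 5812/5 ≈ 1162.4)
a(M) = (30 + M)/(9 + M) (a(M) = (M - 1*(-30))/(M + 9) = (M + 30)/(9 + M) = (30 + M)/(9 + M))
(a(h) - 12973) + U = ((30 + 184)/(9 + 184) - 12973) + 5812/5 = (214/193 - 12973) + 5812/5 = -2503575/193 + 5812/5 = -11396159/965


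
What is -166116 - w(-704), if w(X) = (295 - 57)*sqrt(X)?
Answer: -166116 - 1904*I*sqrt(11) ≈ -1.6612e+5 - 6314.9*I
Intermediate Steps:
w(X) = 238*sqrt(X)
-166116 - w(-704) = -166116 - 238*sqrt(-704) = -166116 - 238*8*I*sqrt(11) = -166116 - 1904*I*sqrt(11)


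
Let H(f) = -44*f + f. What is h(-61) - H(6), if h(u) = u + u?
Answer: 136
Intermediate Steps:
h(u) = 2*u
H(f) = -43*f
h(-61) - H(6) = 2*(-61) - (-43)*6 = -122 - 1*(-258) = -122 + 258 = 136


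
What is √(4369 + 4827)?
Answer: 22*√19 ≈ 95.896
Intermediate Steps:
√(4369 + 4827) = √9196 = 22*√19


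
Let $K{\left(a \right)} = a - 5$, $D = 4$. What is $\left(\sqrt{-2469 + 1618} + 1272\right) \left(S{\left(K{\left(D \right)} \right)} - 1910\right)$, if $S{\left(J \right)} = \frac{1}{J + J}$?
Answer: $-2430156 - \frac{3821 i \sqrt{851}}{2} \approx -2.4302 \cdot 10^{6} - 55733.0 i$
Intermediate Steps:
$K{\left(a \right)} = -5 + a$ ($K{\left(a \right)} = a - 5 = -5 + a$)
$S{\left(J \right)} = \frac{1}{2 J}$
$\left(\sqrt{-2469 + 1618} + 1272\right) \left(S{\left(K{\left(D \right)} \right)} - 1910\right) = \left(\sqrt{-2469 + 1618} + 1272\right) \left(\frac{1}{2 \left(-5 + 4\right)} - 1910\right) = \left(\sqrt{-851} + 1272\right) \left(\frac{1}{2 \left(-1\right)} - 1910\right) = \left(i \sqrt{851} + 1272\right) \left(\frac{1}{2} \left(-1\right) - 1910\right) = \left(1272 + i \sqrt{851}\right) \left(- \frac{1}{2} - 1910\right) = \left(1272 + i \sqrt{851}\right) \left(- \frac{3821}{2}\right) = -2430156 - \frac{3821 i \sqrt{851}}{2}$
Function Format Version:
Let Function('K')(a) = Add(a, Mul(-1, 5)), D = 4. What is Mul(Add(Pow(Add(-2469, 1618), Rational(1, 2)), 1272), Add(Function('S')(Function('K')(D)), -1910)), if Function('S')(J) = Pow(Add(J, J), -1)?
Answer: Add(-2430156, Mul(Rational(-3821, 2), I, Pow(851, Rational(1, 2)))) ≈ Add(-2.4302e+6, Mul(-55733., I))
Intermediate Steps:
Function('K')(a) = Add(-5, a) (Function('K')(a) = Add(a, -5) = Add(-5, a))
Function('S')(J) = Mul(Rational(1, 2), Pow(J, -1)) (Function('S')(J) = Pow(Mul(2, J), -1) = Mul(Rational(1, 2), Pow(J, -1)))
Mul(Add(Pow(Add(-2469, 1618), Rational(1, 2)), 1272), Add(Function('S')(Function('K')(D)), -1910)) = Mul(Add(Pow(Add(-2469, 1618), Rational(1, 2)), 1272), Add(Mul(Rational(1, 2), Pow(Add(-5, 4), -1)), -1910)) = Mul(Add(Pow(-851, Rational(1, 2)), 1272), Add(Mul(Rational(1, 2), Pow(-1, -1)), -1910)) = Mul(Add(Mul(I, Pow(851, Rational(1, 2))), 1272), Add(Mul(Rational(1, 2), -1), -1910)) = Mul(Add(1272, Mul(I, Pow(851, Rational(1, 2)))), Add(Rational(-1, 2), -1910)) = Mul(Add(1272, Mul(I, Pow(851, Rational(1, 2)))), Rational(-3821, 2)) = Add(-2430156, Mul(Rational(-3821, 2), I, Pow(851, Rational(1, 2))))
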